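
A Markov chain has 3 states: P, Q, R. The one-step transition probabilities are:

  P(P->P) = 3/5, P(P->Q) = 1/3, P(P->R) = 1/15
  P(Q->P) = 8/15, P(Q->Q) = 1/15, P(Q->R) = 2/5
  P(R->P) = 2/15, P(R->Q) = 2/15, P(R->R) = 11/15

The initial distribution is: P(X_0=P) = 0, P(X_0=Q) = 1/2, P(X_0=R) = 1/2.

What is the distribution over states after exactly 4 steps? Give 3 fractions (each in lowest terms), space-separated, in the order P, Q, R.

Answer: 19124/50625 6539/33750 8677/20250

Derivation:
Propagating the distribution step by step (d_{t+1} = d_t * P):
d_0 = (P=0, Q=1/2, R=1/2)
  d_1[P] = 0*3/5 + 1/2*8/15 + 1/2*2/15 = 1/3
  d_1[Q] = 0*1/3 + 1/2*1/15 + 1/2*2/15 = 1/10
  d_1[R] = 0*1/15 + 1/2*2/5 + 1/2*11/15 = 17/30
d_1 = (P=1/3, Q=1/10, R=17/30)
  d_2[P] = 1/3*3/5 + 1/10*8/15 + 17/30*2/15 = 74/225
  d_2[Q] = 1/3*1/3 + 1/10*1/15 + 17/30*2/15 = 29/150
  d_2[R] = 1/3*1/15 + 1/10*2/5 + 17/30*11/15 = 43/90
d_2 = (P=74/225, Q=29/150, R=43/90)
  d_3[P] = 74/225*3/5 + 29/150*8/15 + 43/90*2/15 = 1229/3375
  d_3[Q] = 74/225*1/3 + 29/150*1/15 + 43/90*2/15 = 419/2250
  d_3[R] = 74/225*1/15 + 29/150*2/5 + 43/90*11/15 = 607/1350
d_3 = (P=1229/3375, Q=419/2250, R=607/1350)
  d_4[P] = 1229/3375*3/5 + 419/2250*8/15 + 607/1350*2/15 = 19124/50625
  d_4[Q] = 1229/3375*1/3 + 419/2250*1/15 + 607/1350*2/15 = 6539/33750
  d_4[R] = 1229/3375*1/15 + 419/2250*2/5 + 607/1350*11/15 = 8677/20250
d_4 = (P=19124/50625, Q=6539/33750, R=8677/20250)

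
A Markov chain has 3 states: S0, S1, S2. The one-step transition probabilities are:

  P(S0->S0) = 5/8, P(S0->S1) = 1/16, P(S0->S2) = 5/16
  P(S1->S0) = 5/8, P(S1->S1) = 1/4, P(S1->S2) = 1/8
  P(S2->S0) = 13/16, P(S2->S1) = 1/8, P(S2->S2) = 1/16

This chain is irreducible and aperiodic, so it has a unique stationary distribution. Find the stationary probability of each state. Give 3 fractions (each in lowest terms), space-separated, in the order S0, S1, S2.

The stationary distribution satisfies pi = pi * P, i.e.:
  pi_S0 = 5/8*pi_S0 + 5/8*pi_S1 + 13/16*pi_S2
  pi_S1 = 1/16*pi_S0 + 1/4*pi_S1 + 1/8*pi_S2
  pi_S2 = 5/16*pi_S0 + 1/8*pi_S1 + 1/16*pi_S2
with normalization: pi_S0 + pi_S1 + pi_S2 = 1.

Using the first 2 balance equations plus normalization, the linear system A*pi = b is:
  [-3/8, 5/8, 13/16] . pi = 0
  [1/16, -3/4, 1/8] . pi = 0
  [1, 1, 1] . pi = 1

Solving yields:
  pi_S0 = 176/263
  pi_S1 = 25/263
  pi_S2 = 62/263

Verification (pi * P):
  176/263*5/8 + 25/263*5/8 + 62/263*13/16 = 176/263 = pi_S0  (ok)
  176/263*1/16 + 25/263*1/4 + 62/263*1/8 = 25/263 = pi_S1  (ok)
  176/263*5/16 + 25/263*1/8 + 62/263*1/16 = 62/263 = pi_S2  (ok)

Answer: 176/263 25/263 62/263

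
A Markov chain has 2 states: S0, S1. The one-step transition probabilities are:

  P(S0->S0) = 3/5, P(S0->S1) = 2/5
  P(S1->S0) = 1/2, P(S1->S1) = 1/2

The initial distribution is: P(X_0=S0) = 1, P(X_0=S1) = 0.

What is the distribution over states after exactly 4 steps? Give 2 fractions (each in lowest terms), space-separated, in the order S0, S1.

Answer: 1389/2500 1111/2500

Derivation:
Propagating the distribution step by step (d_{t+1} = d_t * P):
d_0 = (S0=1, S1=0)
  d_1[S0] = 1*3/5 + 0*1/2 = 3/5
  d_1[S1] = 1*2/5 + 0*1/2 = 2/5
d_1 = (S0=3/5, S1=2/5)
  d_2[S0] = 3/5*3/5 + 2/5*1/2 = 14/25
  d_2[S1] = 3/5*2/5 + 2/5*1/2 = 11/25
d_2 = (S0=14/25, S1=11/25)
  d_3[S0] = 14/25*3/5 + 11/25*1/2 = 139/250
  d_3[S1] = 14/25*2/5 + 11/25*1/2 = 111/250
d_3 = (S0=139/250, S1=111/250)
  d_4[S0] = 139/250*3/5 + 111/250*1/2 = 1389/2500
  d_4[S1] = 139/250*2/5 + 111/250*1/2 = 1111/2500
d_4 = (S0=1389/2500, S1=1111/2500)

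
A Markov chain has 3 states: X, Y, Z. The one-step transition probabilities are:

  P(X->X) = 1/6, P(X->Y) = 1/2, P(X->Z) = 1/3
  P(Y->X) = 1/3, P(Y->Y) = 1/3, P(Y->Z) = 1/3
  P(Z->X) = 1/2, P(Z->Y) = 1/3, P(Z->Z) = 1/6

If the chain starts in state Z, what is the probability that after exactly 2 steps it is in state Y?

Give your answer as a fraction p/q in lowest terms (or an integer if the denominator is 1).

Answer: 5/12

Derivation:
Computing P^2 by repeated multiplication:
P^1 =
  X: [1/6, 1/2, 1/3]
  Y: [1/3, 1/3, 1/3]
  Z: [1/2, 1/3, 1/6]
P^2 =
  X: [13/36, 13/36, 5/18]
  Y: [1/3, 7/18, 5/18]
  Z: [5/18, 5/12, 11/36]

(P^2)[Z -> Y] = 5/12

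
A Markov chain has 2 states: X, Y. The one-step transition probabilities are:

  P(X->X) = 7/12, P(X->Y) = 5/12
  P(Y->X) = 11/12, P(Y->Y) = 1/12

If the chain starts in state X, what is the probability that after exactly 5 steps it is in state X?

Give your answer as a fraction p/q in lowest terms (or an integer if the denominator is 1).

Computing P^5 by repeated multiplication:
P^1 =
  X: [7/12, 5/12]
  Y: [11/12, 1/12]
P^2 =
  X: [13/18, 5/18]
  Y: [11/18, 7/18]
P^3 =
  X: [73/108, 35/108]
  Y: [77/108, 31/108]
P^4 =
  X: [56/81, 25/81]
  Y: [55/81, 26/81]
P^5 =
  X: [667/972, 305/972]
  Y: [671/972, 301/972]

(P^5)[X -> X] = 667/972

Answer: 667/972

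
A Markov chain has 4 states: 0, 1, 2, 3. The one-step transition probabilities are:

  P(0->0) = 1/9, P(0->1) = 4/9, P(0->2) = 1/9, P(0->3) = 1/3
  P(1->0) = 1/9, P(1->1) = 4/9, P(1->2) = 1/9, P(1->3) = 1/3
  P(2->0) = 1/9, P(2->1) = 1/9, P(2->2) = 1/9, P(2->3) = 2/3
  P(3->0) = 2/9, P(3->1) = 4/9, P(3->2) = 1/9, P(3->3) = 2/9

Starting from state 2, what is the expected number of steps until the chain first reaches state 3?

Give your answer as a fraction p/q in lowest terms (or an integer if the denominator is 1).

Let h_i = expected steps to first reach 3 from state i.
Boundary: h_3 = 0.
First-step equations for the other states:
  h_0 = 1 + 1/9*h_0 + 4/9*h_1 + 1/9*h_2 + 1/3*h_3
  h_1 = 1 + 1/9*h_0 + 4/9*h_1 + 1/9*h_2 + 1/3*h_3
  h_2 = 1 + 1/9*h_0 + 1/9*h_1 + 1/9*h_2 + 2/3*h_3

Substituting h_3 = 0 and rearranging gives the linear system (I - Q) h = 1:
  [8/9, -4/9, -1/9] . (h_0, h_1, h_2) = 1
  [-1/9, 5/9, -1/9] . (h_0, h_1, h_2) = 1
  [-1/9, -1/9, 8/9] . (h_0, h_1, h_2) = 1

Solving yields:
  h_0 = 27/10
  h_1 = 27/10
  h_2 = 9/5

Starting state is 2, so the expected hitting time is h_2 = 9/5.

Answer: 9/5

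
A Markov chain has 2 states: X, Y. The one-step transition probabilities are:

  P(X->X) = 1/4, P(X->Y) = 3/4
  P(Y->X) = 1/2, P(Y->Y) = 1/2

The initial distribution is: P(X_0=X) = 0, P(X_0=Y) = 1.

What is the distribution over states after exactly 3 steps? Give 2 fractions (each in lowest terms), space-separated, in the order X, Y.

Propagating the distribution step by step (d_{t+1} = d_t * P):
d_0 = (X=0, Y=1)
  d_1[X] = 0*1/4 + 1*1/2 = 1/2
  d_1[Y] = 0*3/4 + 1*1/2 = 1/2
d_1 = (X=1/2, Y=1/2)
  d_2[X] = 1/2*1/4 + 1/2*1/2 = 3/8
  d_2[Y] = 1/2*3/4 + 1/2*1/2 = 5/8
d_2 = (X=3/8, Y=5/8)
  d_3[X] = 3/8*1/4 + 5/8*1/2 = 13/32
  d_3[Y] = 3/8*3/4 + 5/8*1/2 = 19/32
d_3 = (X=13/32, Y=19/32)

Answer: 13/32 19/32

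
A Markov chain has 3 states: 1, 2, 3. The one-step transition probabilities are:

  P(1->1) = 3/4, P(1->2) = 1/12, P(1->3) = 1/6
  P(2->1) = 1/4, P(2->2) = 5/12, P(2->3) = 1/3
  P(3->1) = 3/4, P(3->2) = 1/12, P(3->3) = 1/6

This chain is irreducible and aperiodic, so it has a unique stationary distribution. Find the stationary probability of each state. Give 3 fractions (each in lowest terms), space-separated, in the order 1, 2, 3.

Answer: 11/16 1/8 3/16

Derivation:
The stationary distribution satisfies pi = pi * P, i.e.:
  pi_1 = 3/4*pi_1 + 1/4*pi_2 + 3/4*pi_3
  pi_2 = 1/12*pi_1 + 5/12*pi_2 + 1/12*pi_3
  pi_3 = 1/6*pi_1 + 1/3*pi_2 + 1/6*pi_3
with normalization: pi_1 + pi_2 + pi_3 = 1.

Using the first 2 balance equations plus normalization, the linear system A*pi = b is:
  [-1/4, 1/4, 3/4] . pi = 0
  [1/12, -7/12, 1/12] . pi = 0
  [1, 1, 1] . pi = 1

Solving yields:
  pi_1 = 11/16
  pi_2 = 1/8
  pi_3 = 3/16

Verification (pi * P):
  11/16*3/4 + 1/8*1/4 + 3/16*3/4 = 11/16 = pi_1  (ok)
  11/16*1/12 + 1/8*5/12 + 3/16*1/12 = 1/8 = pi_2  (ok)
  11/16*1/6 + 1/8*1/3 + 3/16*1/6 = 3/16 = pi_3  (ok)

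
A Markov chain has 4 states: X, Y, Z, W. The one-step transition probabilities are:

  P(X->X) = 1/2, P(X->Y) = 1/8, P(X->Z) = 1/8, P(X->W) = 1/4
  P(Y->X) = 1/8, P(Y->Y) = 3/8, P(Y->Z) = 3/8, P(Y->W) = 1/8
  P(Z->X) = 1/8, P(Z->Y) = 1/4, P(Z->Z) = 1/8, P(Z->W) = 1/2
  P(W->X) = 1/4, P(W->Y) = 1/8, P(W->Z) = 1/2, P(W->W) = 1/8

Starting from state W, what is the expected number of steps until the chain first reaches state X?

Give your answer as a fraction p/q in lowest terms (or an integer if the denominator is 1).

Let h_i = expected steps to first reach X from state i.
Boundary: h_X = 0.
First-step equations for the other states:
  h_Y = 1 + 1/8*h_X + 3/8*h_Y + 3/8*h_Z + 1/8*h_W
  h_Z = 1 + 1/8*h_X + 1/4*h_Y + 1/8*h_Z + 1/2*h_W
  h_W = 1 + 1/4*h_X + 1/8*h_Y + 1/2*h_Z + 1/8*h_W

Substituting h_X = 0 and rearranging gives the linear system (I - Q) h = 1:
  [5/8, -3/8, -1/8] . (h_Y, h_Z, h_W) = 1
  [-1/4, 7/8, -1/2] . (h_Y, h_Z, h_W) = 1
  [-1/8, -1/2, 7/8] . (h_Y, h_Z, h_W) = 1

Solving yields:
  h_Y = 77/12
  h_Z = 37/6
  h_W = 67/12

Starting state is W, so the expected hitting time is h_W = 67/12.

Answer: 67/12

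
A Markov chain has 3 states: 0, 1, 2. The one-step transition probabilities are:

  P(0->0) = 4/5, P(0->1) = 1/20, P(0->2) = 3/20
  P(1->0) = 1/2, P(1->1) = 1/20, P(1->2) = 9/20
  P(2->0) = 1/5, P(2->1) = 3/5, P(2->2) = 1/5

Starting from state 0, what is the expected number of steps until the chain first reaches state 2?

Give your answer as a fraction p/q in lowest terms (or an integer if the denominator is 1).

Let h_i = expected steps to first reach 2 from state i.
Boundary: h_2 = 0.
First-step equations for the other states:
  h_0 = 1 + 4/5*h_0 + 1/20*h_1 + 3/20*h_2
  h_1 = 1 + 1/2*h_0 + 1/20*h_1 + 9/20*h_2

Substituting h_2 = 0 and rearranging gives the linear system (I - Q) h = 1:
  [1/5, -1/20] . (h_0, h_1) = 1
  [-1/2, 19/20] . (h_0, h_1) = 1

Solving yields:
  h_0 = 200/33
  h_1 = 140/33

Starting state is 0, so the expected hitting time is h_0 = 200/33.

Answer: 200/33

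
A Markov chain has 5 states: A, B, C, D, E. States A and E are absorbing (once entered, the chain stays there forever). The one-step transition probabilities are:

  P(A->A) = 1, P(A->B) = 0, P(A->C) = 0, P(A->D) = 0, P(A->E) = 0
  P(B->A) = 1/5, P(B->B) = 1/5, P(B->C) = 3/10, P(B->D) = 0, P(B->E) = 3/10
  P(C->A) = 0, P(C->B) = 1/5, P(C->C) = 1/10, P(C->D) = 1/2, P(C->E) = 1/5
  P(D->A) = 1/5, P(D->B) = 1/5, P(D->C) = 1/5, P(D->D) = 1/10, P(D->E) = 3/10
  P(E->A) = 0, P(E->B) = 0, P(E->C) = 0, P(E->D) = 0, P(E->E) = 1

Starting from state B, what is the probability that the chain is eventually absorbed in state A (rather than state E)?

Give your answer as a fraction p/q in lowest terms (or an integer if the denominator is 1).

Let a_i = P(absorbed in A | start in state i).
Boundary conditions: a_A = 1, a_E = 0.
For each transient state i, a_i = sum_j P(i->j) * a_j:
  a_B = 1/5*a_A + 1/5*a_B + 3/10*a_C + 0*a_D + 3/10*a_E
  a_C = 0*a_A + 1/5*a_B + 1/10*a_C + 1/2*a_D + 1/5*a_E
  a_D = 1/5*a_A + 1/5*a_B + 1/5*a_C + 1/10*a_D + 3/10*a_E

Substituting a_A = 1 and a_E = 0, rearrange to (I - Q) a = r where r[i] = P(i -> A):
  [4/5, -3/10, 0] . (a_B, a_C, a_D) = 1/5
  [-1/5, 9/10, -1/2] . (a_B, a_C, a_D) = 0
  [-1/5, -1/5, 9/10] . (a_B, a_C, a_D) = 1/5

Solving yields:
  a_B = 43/121
  a_C = 34/121
  a_D = 4/11

Starting state is B, so the absorption probability is a_B = 43/121.

Answer: 43/121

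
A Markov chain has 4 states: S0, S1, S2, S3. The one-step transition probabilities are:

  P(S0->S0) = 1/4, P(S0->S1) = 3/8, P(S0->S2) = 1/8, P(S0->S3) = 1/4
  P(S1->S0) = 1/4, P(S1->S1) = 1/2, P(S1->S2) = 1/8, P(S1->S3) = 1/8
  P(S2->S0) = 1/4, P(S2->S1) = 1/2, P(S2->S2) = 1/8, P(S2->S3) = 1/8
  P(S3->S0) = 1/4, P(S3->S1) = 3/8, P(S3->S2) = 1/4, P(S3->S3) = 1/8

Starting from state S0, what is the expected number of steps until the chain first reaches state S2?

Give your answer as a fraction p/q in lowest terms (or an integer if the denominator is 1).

Answer: 252/37

Derivation:
Let h_i = expected steps to first reach S2 from state i.
Boundary: h_S2 = 0.
First-step equations for the other states:
  h_S0 = 1 + 1/4*h_S0 + 3/8*h_S1 + 1/8*h_S2 + 1/4*h_S3
  h_S1 = 1 + 1/4*h_S0 + 1/2*h_S1 + 1/8*h_S2 + 1/8*h_S3
  h_S3 = 1 + 1/4*h_S0 + 3/8*h_S1 + 1/4*h_S2 + 1/8*h_S3

Substituting h_S2 = 0 and rearranging gives the linear system (I - Q) h = 1:
  [3/4, -3/8, -1/4] . (h_S0, h_S1, h_S3) = 1
  [-1/4, 1/2, -1/8] . (h_S0, h_S1, h_S3) = 1
  [-1/4, -3/8, 7/8] . (h_S0, h_S1, h_S3) = 1

Solving yields:
  h_S0 = 252/37
  h_S1 = 256/37
  h_S3 = 224/37

Starting state is S0, so the expected hitting time is h_S0 = 252/37.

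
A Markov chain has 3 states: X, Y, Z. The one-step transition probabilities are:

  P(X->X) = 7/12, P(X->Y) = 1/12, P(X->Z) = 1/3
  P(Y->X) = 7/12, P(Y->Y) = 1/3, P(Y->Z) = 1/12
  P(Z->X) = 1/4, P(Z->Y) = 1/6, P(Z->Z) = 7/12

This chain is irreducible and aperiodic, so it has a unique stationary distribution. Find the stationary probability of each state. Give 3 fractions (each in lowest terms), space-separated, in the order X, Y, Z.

The stationary distribution satisfies pi = pi * P, i.e.:
  pi_X = 7/12*pi_X + 7/12*pi_Y + 1/4*pi_Z
  pi_Y = 1/12*pi_X + 1/3*pi_Y + 1/6*pi_Z
  pi_Z = 1/3*pi_X + 1/12*pi_Y + 7/12*pi_Z
with normalization: pi_X + pi_Y + pi_Z = 1.

Using the first 2 balance equations plus normalization, the linear system A*pi = b is:
  [-5/12, 7/12, 1/4] . pi = 0
  [1/12, -2/3, 1/6] . pi = 0
  [1, 1, 1] . pi = 1

Solving yields:
  pi_X = 19/42
  pi_Y = 13/84
  pi_Z = 11/28

Verification (pi * P):
  19/42*7/12 + 13/84*7/12 + 11/28*1/4 = 19/42 = pi_X  (ok)
  19/42*1/12 + 13/84*1/3 + 11/28*1/6 = 13/84 = pi_Y  (ok)
  19/42*1/3 + 13/84*1/12 + 11/28*7/12 = 11/28 = pi_Z  (ok)

Answer: 19/42 13/84 11/28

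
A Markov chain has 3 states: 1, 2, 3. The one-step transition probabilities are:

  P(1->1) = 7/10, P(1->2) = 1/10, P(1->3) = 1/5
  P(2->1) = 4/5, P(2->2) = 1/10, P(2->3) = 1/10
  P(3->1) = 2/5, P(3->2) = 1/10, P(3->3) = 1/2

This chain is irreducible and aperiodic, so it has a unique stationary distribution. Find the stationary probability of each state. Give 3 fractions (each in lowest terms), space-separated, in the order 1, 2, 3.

The stationary distribution satisfies pi = pi * P, i.e.:
  pi_1 = 7/10*pi_1 + 4/5*pi_2 + 2/5*pi_3
  pi_2 = 1/10*pi_1 + 1/10*pi_2 + 1/10*pi_3
  pi_3 = 1/5*pi_1 + 1/10*pi_2 + 1/2*pi_3
with normalization: pi_1 + pi_2 + pi_3 = 1.

Using the first 2 balance equations plus normalization, the linear system A*pi = b is:
  [-3/10, 4/5, 2/5] . pi = 0
  [1/10, -9/10, 1/10] . pi = 0
  [1, 1, 1] . pi = 1

Solving yields:
  pi_1 = 22/35
  pi_2 = 1/10
  pi_3 = 19/70

Verification (pi * P):
  22/35*7/10 + 1/10*4/5 + 19/70*2/5 = 22/35 = pi_1  (ok)
  22/35*1/10 + 1/10*1/10 + 19/70*1/10 = 1/10 = pi_2  (ok)
  22/35*1/5 + 1/10*1/10 + 19/70*1/2 = 19/70 = pi_3  (ok)

Answer: 22/35 1/10 19/70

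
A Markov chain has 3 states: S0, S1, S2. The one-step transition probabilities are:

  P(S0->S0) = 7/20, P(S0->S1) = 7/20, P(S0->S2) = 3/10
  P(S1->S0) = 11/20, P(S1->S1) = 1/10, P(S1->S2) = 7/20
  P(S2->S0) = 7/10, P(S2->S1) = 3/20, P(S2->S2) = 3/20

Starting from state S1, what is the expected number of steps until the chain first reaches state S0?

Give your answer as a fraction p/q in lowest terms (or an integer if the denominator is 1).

Let h_i = expected steps to first reach S0 from state i.
Boundary: h_S0 = 0.
First-step equations for the other states:
  h_S1 = 1 + 11/20*h_S0 + 1/10*h_S1 + 7/20*h_S2
  h_S2 = 1 + 7/10*h_S0 + 3/20*h_S1 + 3/20*h_S2

Substituting h_S0 = 0 and rearranging gives the linear system (I - Q) h = 1:
  [9/10, -7/20] . (h_S1, h_S2) = 1
  [-3/20, 17/20] . (h_S1, h_S2) = 1

Solving yields:
  h_S1 = 32/19
  h_S2 = 28/19

Starting state is S1, so the expected hitting time is h_S1 = 32/19.

Answer: 32/19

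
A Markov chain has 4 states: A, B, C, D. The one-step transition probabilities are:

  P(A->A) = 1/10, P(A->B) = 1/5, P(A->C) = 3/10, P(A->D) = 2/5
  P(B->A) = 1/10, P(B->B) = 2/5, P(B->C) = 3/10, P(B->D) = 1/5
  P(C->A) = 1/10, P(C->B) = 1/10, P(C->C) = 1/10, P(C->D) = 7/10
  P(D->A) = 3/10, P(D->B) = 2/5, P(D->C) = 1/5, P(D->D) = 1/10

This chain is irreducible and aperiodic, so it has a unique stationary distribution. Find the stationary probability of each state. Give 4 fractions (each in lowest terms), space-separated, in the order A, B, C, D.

The stationary distribution satisfies pi = pi * P, i.e.:
  pi_A = 1/10*pi_A + 1/10*pi_B + 1/10*pi_C + 3/10*pi_D
  pi_B = 1/5*pi_A + 2/5*pi_B + 1/10*pi_C + 2/5*pi_D
  pi_C = 3/10*pi_A + 3/10*pi_B + 1/10*pi_C + 1/5*pi_D
  pi_D = 2/5*pi_A + 1/5*pi_B + 7/10*pi_C + 1/10*pi_D
with normalization: pi_A + pi_B + pi_C + pi_D = 1.

Using the first 3 balance equations plus normalization, the linear system A*pi = b is:
  [-9/10, 1/10, 1/10, 3/10] . pi = 0
  [1/5, -3/5, 1/10, 2/5] . pi = 0
  [3/10, 3/10, -9/10, 1/5] . pi = 0
  [1, 1, 1, 1] . pi = 1

Solving yields:
  pi_A = 215/1322
  pi_B = 397/1322
  pi_C = 148/661
  pi_D = 207/661

Verification (pi * P):
  215/1322*1/10 + 397/1322*1/10 + 148/661*1/10 + 207/661*3/10 = 215/1322 = pi_A  (ok)
  215/1322*1/5 + 397/1322*2/5 + 148/661*1/10 + 207/661*2/5 = 397/1322 = pi_B  (ok)
  215/1322*3/10 + 397/1322*3/10 + 148/661*1/10 + 207/661*1/5 = 148/661 = pi_C  (ok)
  215/1322*2/5 + 397/1322*1/5 + 148/661*7/10 + 207/661*1/10 = 207/661 = pi_D  (ok)

Answer: 215/1322 397/1322 148/661 207/661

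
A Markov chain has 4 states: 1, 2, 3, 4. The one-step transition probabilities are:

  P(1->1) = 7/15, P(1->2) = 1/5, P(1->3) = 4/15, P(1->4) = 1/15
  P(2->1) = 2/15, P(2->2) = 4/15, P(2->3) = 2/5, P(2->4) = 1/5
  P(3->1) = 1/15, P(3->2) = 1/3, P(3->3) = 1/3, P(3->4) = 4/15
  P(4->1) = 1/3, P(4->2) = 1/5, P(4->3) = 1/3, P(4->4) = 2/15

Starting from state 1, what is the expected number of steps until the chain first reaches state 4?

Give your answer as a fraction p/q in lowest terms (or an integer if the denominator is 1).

Answer: 1440/239

Derivation:
Let h_i = expected steps to first reach 4 from state i.
Boundary: h_4 = 0.
First-step equations for the other states:
  h_1 = 1 + 7/15*h_1 + 1/5*h_2 + 4/15*h_3 + 1/15*h_4
  h_2 = 1 + 2/15*h_1 + 4/15*h_2 + 2/5*h_3 + 1/5*h_4
  h_3 = 1 + 1/15*h_1 + 1/3*h_2 + 1/3*h_3 + 4/15*h_4

Substituting h_4 = 0 and rearranging gives the linear system (I - Q) h = 1:
  [8/15, -1/5, -4/15] . (h_1, h_2, h_3) = 1
  [-2/15, 11/15, -2/5] . (h_1, h_2, h_3) = 1
  [-1/15, -1/3, 2/3] . (h_1, h_2, h_3) = 1

Solving yields:
  h_1 = 1440/239
  h_2 = 1185/239
  h_3 = 1095/239

Starting state is 1, so the expected hitting time is h_1 = 1440/239.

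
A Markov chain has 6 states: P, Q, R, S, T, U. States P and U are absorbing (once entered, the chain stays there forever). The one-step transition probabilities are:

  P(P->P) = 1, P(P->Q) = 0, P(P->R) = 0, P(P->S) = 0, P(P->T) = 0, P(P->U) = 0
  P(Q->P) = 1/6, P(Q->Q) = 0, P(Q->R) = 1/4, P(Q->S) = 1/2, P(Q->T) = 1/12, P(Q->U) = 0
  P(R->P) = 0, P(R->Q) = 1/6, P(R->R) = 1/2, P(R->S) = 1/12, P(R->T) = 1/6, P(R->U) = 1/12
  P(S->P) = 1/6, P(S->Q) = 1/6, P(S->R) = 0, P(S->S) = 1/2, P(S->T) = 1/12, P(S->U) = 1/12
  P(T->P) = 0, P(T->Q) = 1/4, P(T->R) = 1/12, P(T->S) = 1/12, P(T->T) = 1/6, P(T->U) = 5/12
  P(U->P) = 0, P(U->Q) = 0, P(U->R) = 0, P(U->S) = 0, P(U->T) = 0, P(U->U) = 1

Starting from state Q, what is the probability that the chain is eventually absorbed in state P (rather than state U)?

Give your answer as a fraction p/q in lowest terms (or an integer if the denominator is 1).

Let a_i = P(absorbed in P | start in state i).
Boundary conditions: a_P = 1, a_U = 0.
For each transient state i, a_i = sum_j P(i->j) * a_j:
  a_Q = 1/6*a_P + 0*a_Q + 1/4*a_R + 1/2*a_S + 1/12*a_T + 0*a_U
  a_R = 0*a_P + 1/6*a_Q + 1/2*a_R + 1/12*a_S + 1/6*a_T + 1/12*a_U
  a_S = 1/6*a_P + 1/6*a_Q + 0*a_R + 1/2*a_S + 1/12*a_T + 1/12*a_U
  a_T = 0*a_P + 1/4*a_Q + 1/12*a_R + 1/12*a_S + 1/6*a_T + 5/12*a_U

Substituting a_P = 1 and a_U = 0, rearrange to (I - Q) a = r where r[i] = P(i -> P):
  [1, -1/4, -1/2, -1/12] . (a_Q, a_R, a_S, a_T) = 1/6
  [-1/6, 1/2, -1/12, -1/6] . (a_Q, a_R, a_S, a_T) = 0
  [-1/6, 0, 1/2, -1/12] . (a_Q, a_R, a_S, a_T) = 1/6
  [-1/4, -1/12, -1/12, 5/6] . (a_Q, a_R, a_S, a_T) = 0

Solving yields:
  a_Q = 1464/2599
  a_R = 960/2599
  a_S = 1468/2599
  a_T = 682/2599

Starting state is Q, so the absorption probability is a_Q = 1464/2599.

Answer: 1464/2599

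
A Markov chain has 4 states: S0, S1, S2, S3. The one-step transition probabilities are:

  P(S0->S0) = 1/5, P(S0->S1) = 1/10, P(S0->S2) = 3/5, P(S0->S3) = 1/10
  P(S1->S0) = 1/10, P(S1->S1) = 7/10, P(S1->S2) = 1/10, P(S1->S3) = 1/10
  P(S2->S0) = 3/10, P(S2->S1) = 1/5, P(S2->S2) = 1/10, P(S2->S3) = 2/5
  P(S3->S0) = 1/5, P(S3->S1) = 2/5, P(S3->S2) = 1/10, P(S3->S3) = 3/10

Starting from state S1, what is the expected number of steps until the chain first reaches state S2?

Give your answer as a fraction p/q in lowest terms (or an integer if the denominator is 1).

Let h_i = expected steps to first reach S2 from state i.
Boundary: h_S2 = 0.
First-step equations for the other states:
  h_S0 = 1 + 1/5*h_S0 + 1/10*h_S1 + 3/5*h_S2 + 1/10*h_S3
  h_S1 = 1 + 1/10*h_S0 + 7/10*h_S1 + 1/10*h_S2 + 1/10*h_S3
  h_S3 = 1 + 1/5*h_S0 + 2/5*h_S1 + 1/10*h_S2 + 3/10*h_S3

Substituting h_S2 = 0 and rearranging gives the linear system (I - Q) h = 1:
  [4/5, -1/10, -1/10] . (h_S0, h_S1, h_S3) = 1
  [-1/10, 3/10, -1/10] . (h_S0, h_S1, h_S3) = 1
  [-1/5, -2/5, 7/10] . (h_S0, h_S1, h_S3) = 1

Solving yields:
  h_S0 = 320/117
  h_S1 = 80/13
  h_S3 = 670/117

Starting state is S1, so the expected hitting time is h_S1 = 80/13.

Answer: 80/13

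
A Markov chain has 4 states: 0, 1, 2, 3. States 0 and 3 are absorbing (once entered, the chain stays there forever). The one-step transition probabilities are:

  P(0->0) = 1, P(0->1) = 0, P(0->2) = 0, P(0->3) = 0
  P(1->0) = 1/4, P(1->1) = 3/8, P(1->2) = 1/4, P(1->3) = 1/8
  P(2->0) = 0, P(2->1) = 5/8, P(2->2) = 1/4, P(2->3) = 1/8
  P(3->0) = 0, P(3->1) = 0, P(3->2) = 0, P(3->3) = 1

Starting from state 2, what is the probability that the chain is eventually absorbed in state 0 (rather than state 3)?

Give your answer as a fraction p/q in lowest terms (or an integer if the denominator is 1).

Answer: 1/2

Derivation:
Let a_i = P(absorbed in 0 | start in state i).
Boundary conditions: a_0 = 1, a_3 = 0.
For each transient state i, a_i = sum_j P(i->j) * a_j:
  a_1 = 1/4*a_0 + 3/8*a_1 + 1/4*a_2 + 1/8*a_3
  a_2 = 0*a_0 + 5/8*a_1 + 1/4*a_2 + 1/8*a_3

Substituting a_0 = 1 and a_3 = 0, rearrange to (I - Q) a = r where r[i] = P(i -> 0):
  [5/8, -1/4] . (a_1, a_2) = 1/4
  [-5/8, 3/4] . (a_1, a_2) = 0

Solving yields:
  a_1 = 3/5
  a_2 = 1/2

Starting state is 2, so the absorption probability is a_2 = 1/2.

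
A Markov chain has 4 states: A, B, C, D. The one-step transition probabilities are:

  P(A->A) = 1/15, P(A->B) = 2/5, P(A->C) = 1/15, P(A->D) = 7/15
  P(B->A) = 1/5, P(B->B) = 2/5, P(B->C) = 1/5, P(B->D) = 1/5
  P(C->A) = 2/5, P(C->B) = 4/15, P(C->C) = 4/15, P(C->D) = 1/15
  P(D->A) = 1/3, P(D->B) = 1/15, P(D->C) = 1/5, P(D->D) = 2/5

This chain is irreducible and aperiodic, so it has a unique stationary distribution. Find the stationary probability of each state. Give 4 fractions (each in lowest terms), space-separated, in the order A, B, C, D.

The stationary distribution satisfies pi = pi * P, i.e.:
  pi_A = 1/15*pi_A + 1/5*pi_B + 2/5*pi_C + 1/3*pi_D
  pi_B = 2/5*pi_A + 2/5*pi_B + 4/15*pi_C + 1/15*pi_D
  pi_C = 1/15*pi_A + 1/5*pi_B + 4/15*pi_C + 1/5*pi_D
  pi_D = 7/15*pi_A + 1/5*pi_B + 1/15*pi_C + 2/5*pi_D
with normalization: pi_A + pi_B + pi_C + pi_D = 1.

Using the first 3 balance equations plus normalization, the linear system A*pi = b is:
  [-14/15, 1/5, 2/5, 1/3] . pi = 0
  [2/5, -3/5, 4/15, 1/15] . pi = 0
  [1/15, 1/5, -11/15, 1/5] . pi = 0
  [1, 1, 1, 1] . pi = 1

Solving yields:
  pi_A = 19/78
  pi_B = 43/156
  pi_C = 7/39
  pi_D = 47/156

Verification (pi * P):
  19/78*1/15 + 43/156*1/5 + 7/39*2/5 + 47/156*1/3 = 19/78 = pi_A  (ok)
  19/78*2/5 + 43/156*2/5 + 7/39*4/15 + 47/156*1/15 = 43/156 = pi_B  (ok)
  19/78*1/15 + 43/156*1/5 + 7/39*4/15 + 47/156*1/5 = 7/39 = pi_C  (ok)
  19/78*7/15 + 43/156*1/5 + 7/39*1/15 + 47/156*2/5 = 47/156 = pi_D  (ok)

Answer: 19/78 43/156 7/39 47/156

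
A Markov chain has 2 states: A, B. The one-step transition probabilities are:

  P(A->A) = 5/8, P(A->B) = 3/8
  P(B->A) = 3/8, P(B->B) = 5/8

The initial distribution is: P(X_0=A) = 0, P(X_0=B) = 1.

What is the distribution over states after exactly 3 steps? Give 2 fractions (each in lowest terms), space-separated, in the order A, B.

Answer: 63/128 65/128

Derivation:
Propagating the distribution step by step (d_{t+1} = d_t * P):
d_0 = (A=0, B=1)
  d_1[A] = 0*5/8 + 1*3/8 = 3/8
  d_1[B] = 0*3/8 + 1*5/8 = 5/8
d_1 = (A=3/8, B=5/8)
  d_2[A] = 3/8*5/8 + 5/8*3/8 = 15/32
  d_2[B] = 3/8*3/8 + 5/8*5/8 = 17/32
d_2 = (A=15/32, B=17/32)
  d_3[A] = 15/32*5/8 + 17/32*3/8 = 63/128
  d_3[B] = 15/32*3/8 + 17/32*5/8 = 65/128
d_3 = (A=63/128, B=65/128)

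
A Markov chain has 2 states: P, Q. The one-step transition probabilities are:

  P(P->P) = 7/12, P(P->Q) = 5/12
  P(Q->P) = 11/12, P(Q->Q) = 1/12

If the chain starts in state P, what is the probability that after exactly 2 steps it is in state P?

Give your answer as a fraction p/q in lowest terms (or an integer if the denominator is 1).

Computing P^2 by repeated multiplication:
P^1 =
  P: [7/12, 5/12]
  Q: [11/12, 1/12]
P^2 =
  P: [13/18, 5/18]
  Q: [11/18, 7/18]

(P^2)[P -> P] = 13/18

Answer: 13/18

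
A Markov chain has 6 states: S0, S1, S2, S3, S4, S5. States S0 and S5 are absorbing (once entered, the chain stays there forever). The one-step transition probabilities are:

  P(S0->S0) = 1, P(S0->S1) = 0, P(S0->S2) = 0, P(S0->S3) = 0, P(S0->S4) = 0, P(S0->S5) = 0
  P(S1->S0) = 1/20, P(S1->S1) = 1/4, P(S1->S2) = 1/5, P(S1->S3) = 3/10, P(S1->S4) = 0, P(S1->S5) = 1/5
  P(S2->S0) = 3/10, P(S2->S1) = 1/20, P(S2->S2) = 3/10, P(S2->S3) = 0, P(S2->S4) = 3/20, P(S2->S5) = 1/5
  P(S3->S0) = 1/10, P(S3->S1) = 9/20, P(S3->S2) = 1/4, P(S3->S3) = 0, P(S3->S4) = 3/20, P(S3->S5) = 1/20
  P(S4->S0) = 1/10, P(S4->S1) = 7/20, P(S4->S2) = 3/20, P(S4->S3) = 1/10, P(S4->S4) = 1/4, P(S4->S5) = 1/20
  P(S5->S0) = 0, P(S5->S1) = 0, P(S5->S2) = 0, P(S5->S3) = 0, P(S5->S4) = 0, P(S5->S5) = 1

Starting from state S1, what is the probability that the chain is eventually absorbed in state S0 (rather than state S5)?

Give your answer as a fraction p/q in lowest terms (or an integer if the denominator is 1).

Let a_i = P(absorbed in S0 | start in state i).
Boundary conditions: a_S0 = 1, a_S5 = 0.
For each transient state i, a_i = sum_j P(i->j) * a_j:
  a_S1 = 1/20*a_S0 + 1/4*a_S1 + 1/5*a_S2 + 3/10*a_S3 + 0*a_S4 + 1/5*a_S5
  a_S2 = 3/10*a_S0 + 1/20*a_S1 + 3/10*a_S2 + 0*a_S3 + 3/20*a_S4 + 1/5*a_S5
  a_S3 = 1/10*a_S0 + 9/20*a_S1 + 1/4*a_S2 + 0*a_S3 + 3/20*a_S4 + 1/20*a_S5
  a_S4 = 1/10*a_S0 + 7/20*a_S1 + 3/20*a_S2 + 1/10*a_S3 + 1/4*a_S4 + 1/20*a_S5

Substituting a_S0 = 1 and a_S5 = 0, rearrange to (I - Q) a = r where r[i] = P(i -> S0):
  [3/4, -1/5, -3/10, 0] . (a_S1, a_S2, a_S3, a_S4) = 1/20
  [-1/20, 7/10, 0, -3/20] . (a_S1, a_S2, a_S3, a_S4) = 3/10
  [-9/20, -1/4, 1, -3/20] . (a_S1, a_S2, a_S3, a_S4) = 1/10
  [-7/20, -3/20, -1/10, 3/4] . (a_S1, a_S2, a_S3, a_S4) = 1/10

Solving yields:
  a_S1 = 2935/6961
  a_S2 = 3956/6961
  a_S3 = 3540/6961
  a_S4 = 3561/6961

Starting state is S1, so the absorption probability is a_S1 = 2935/6961.

Answer: 2935/6961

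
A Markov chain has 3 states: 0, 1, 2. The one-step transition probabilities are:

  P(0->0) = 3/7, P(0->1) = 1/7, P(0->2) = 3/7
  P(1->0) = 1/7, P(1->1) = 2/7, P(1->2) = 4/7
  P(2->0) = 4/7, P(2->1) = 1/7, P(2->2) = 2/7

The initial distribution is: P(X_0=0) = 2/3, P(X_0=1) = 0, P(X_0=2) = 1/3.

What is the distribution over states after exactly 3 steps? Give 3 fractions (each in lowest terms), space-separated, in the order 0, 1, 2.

Answer: 451/1029 57/343 407/1029

Derivation:
Propagating the distribution step by step (d_{t+1} = d_t * P):
d_0 = (0=2/3, 1=0, 2=1/3)
  d_1[0] = 2/3*3/7 + 0*1/7 + 1/3*4/7 = 10/21
  d_1[1] = 2/3*1/7 + 0*2/7 + 1/3*1/7 = 1/7
  d_1[2] = 2/3*3/7 + 0*4/7 + 1/3*2/7 = 8/21
d_1 = (0=10/21, 1=1/7, 2=8/21)
  d_2[0] = 10/21*3/7 + 1/7*1/7 + 8/21*4/7 = 65/147
  d_2[1] = 10/21*1/7 + 1/7*2/7 + 8/21*1/7 = 8/49
  d_2[2] = 10/21*3/7 + 1/7*4/7 + 8/21*2/7 = 58/147
d_2 = (0=65/147, 1=8/49, 2=58/147)
  d_3[0] = 65/147*3/7 + 8/49*1/7 + 58/147*4/7 = 451/1029
  d_3[1] = 65/147*1/7 + 8/49*2/7 + 58/147*1/7 = 57/343
  d_3[2] = 65/147*3/7 + 8/49*4/7 + 58/147*2/7 = 407/1029
d_3 = (0=451/1029, 1=57/343, 2=407/1029)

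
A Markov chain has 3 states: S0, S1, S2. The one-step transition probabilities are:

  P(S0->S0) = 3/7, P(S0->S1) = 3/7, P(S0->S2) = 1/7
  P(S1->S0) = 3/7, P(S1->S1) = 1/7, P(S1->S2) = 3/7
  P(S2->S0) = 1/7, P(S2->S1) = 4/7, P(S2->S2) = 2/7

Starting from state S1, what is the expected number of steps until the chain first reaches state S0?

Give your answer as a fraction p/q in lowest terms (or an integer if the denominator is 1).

Let h_i = expected steps to first reach S0 from state i.
Boundary: h_S0 = 0.
First-step equations for the other states:
  h_S1 = 1 + 3/7*h_S0 + 1/7*h_S1 + 3/7*h_S2
  h_S2 = 1 + 1/7*h_S0 + 4/7*h_S1 + 2/7*h_S2

Substituting h_S0 = 0 and rearranging gives the linear system (I - Q) h = 1:
  [6/7, -3/7] . (h_S1, h_S2) = 1
  [-4/7, 5/7] . (h_S1, h_S2) = 1

Solving yields:
  h_S1 = 28/9
  h_S2 = 35/9

Starting state is S1, so the expected hitting time is h_S1 = 28/9.

Answer: 28/9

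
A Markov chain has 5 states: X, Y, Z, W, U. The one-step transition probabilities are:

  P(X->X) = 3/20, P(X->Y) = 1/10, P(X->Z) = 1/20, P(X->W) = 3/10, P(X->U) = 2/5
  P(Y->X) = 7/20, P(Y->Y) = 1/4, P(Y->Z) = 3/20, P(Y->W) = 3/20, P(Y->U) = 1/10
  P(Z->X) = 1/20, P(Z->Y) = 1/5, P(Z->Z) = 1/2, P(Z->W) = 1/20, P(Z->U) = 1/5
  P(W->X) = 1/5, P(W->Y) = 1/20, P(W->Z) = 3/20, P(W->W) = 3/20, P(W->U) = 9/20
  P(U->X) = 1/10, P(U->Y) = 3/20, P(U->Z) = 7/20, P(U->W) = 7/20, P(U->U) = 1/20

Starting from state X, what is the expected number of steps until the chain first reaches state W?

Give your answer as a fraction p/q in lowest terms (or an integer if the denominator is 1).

Answer: 15700/3559

Derivation:
Let h_i = expected steps to first reach W from state i.
Boundary: h_W = 0.
First-step equations for the other states:
  h_X = 1 + 3/20*h_X + 1/10*h_Y + 1/20*h_Z + 3/10*h_W + 2/5*h_U
  h_Y = 1 + 7/20*h_X + 1/4*h_Y + 3/20*h_Z + 3/20*h_W + 1/10*h_U
  h_Z = 1 + 1/20*h_X + 1/5*h_Y + 1/2*h_Z + 1/20*h_W + 1/5*h_U
  h_U = 1 + 1/10*h_X + 3/20*h_Y + 7/20*h_Z + 7/20*h_W + 1/20*h_U

Substituting h_W = 0 and rearranging gives the linear system (I - Q) h = 1:
  [17/20, -1/10, -1/20, -2/5] . (h_X, h_Y, h_Z, h_U) = 1
  [-7/20, 3/4, -3/20, -1/10] . (h_X, h_Y, h_Z, h_U) = 1
  [-1/20, -1/5, 1/2, -1/5] . (h_X, h_Y, h_Z, h_U) = 1
  [-1/10, -3/20, -7/20, 19/20] . (h_X, h_Y, h_Z, h_U) = 1

Solving yields:
  h_X = 15700/3559
  h_Y = 18920/3559
  h_Z = 23000/3559
  h_U = 16860/3559

Starting state is X, so the expected hitting time is h_X = 15700/3559.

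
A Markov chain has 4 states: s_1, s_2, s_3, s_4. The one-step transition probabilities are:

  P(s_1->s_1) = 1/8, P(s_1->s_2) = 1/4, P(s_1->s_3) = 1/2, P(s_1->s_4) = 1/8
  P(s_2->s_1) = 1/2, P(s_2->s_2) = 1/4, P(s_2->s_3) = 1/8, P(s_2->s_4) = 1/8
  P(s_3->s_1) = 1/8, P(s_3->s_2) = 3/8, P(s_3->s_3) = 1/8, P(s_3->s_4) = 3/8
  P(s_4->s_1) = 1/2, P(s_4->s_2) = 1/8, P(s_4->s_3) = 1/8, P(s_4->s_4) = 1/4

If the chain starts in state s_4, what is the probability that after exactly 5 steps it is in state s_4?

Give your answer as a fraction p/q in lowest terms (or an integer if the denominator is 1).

Answer: 107/512

Derivation:
Computing P^5 by repeated multiplication:
P^1 =
  s_1: [1/8, 1/4, 1/2, 1/8]
  s_2: [1/2, 1/4, 1/8, 1/8]
  s_3: [1/8, 3/8, 1/8, 3/8]
  s_4: [1/2, 1/8, 1/8, 1/4]
P^2 =
  s_1: [17/64, 19/64, 11/64, 17/64]
  s_2: [17/64, 1/4, 5/16, 11/64]
  s_3: [13/32, 7/32, 11/64, 13/64]
  s_4: [17/64, 15/64, 5/16, 3/16]
P^3 =
  s_1: [43/128, 61/256, 115/512, 103/512]
  s_2: [145/512, 137/512, 115/512, 115/512]
  s_3: [145/512, 63/256, 71/256, 99/512]
  s_4: [145/512, 17/64, 115/512, 29/128]
P^4 =
  s_1: [1187/4096, 259/1024, 257/1024, 845/4096]
  s_2: [317/1024, 1/4, 947/4096, 857/4096]
  s_3: [1187/4096, 1067/4096, 947/4096, 895/4096]
  s_4: [317/1024, 1023/4096, 947/4096, 429/2048]
P^5 =
  s_1: [9739/32768, 8375/32768, 7657/32768, 6997/32768]
  s_2: [9739/32768, 4141/16384, 1975/8192, 6847/32768]
  s_3: [4991/16384, 2061/8192, 7657/32768, 6885/32768]
  s_4: [9739/32768, 8281/32768, 1975/8192, 107/512]

(P^5)[s_4 -> s_4] = 107/512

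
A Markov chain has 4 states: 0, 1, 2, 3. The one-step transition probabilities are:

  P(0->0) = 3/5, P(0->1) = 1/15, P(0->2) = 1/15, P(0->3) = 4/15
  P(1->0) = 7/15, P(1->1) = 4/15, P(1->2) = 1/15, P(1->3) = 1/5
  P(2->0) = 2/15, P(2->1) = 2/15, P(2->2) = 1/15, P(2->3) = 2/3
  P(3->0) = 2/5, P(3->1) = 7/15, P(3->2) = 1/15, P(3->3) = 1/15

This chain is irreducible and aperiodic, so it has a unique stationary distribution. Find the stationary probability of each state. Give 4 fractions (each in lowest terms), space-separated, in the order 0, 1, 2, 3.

The stationary distribution satisfies pi = pi * P, i.e.:
  pi_0 = 3/5*pi_0 + 7/15*pi_1 + 2/15*pi_2 + 2/5*pi_3
  pi_1 = 1/15*pi_0 + 4/15*pi_1 + 2/15*pi_2 + 7/15*pi_3
  pi_2 = 1/15*pi_0 + 1/15*pi_1 + 1/15*pi_2 + 1/15*pi_3
  pi_3 = 4/15*pi_0 + 1/5*pi_1 + 2/3*pi_2 + 1/15*pi_3
with normalization: pi_0 + pi_1 + pi_2 + pi_3 = 1.

Using the first 3 balance equations plus normalization, the linear system A*pi = b is:
  [-2/5, 7/15, 2/15, 2/5] . pi = 0
  [1/15, -11/15, 2/15, 7/15] . pi = 0
  [1/15, 1/15, -14/15, 1/15] . pi = 0
  [1, 1, 1, 1] . pi = 1

Solving yields:
  pi_0 = 824/1665
  pi_1 = 38/185
  pi_2 = 1/15
  pi_3 = 388/1665

Verification (pi * P):
  824/1665*3/5 + 38/185*7/15 + 1/15*2/15 + 388/1665*2/5 = 824/1665 = pi_0  (ok)
  824/1665*1/15 + 38/185*4/15 + 1/15*2/15 + 388/1665*7/15 = 38/185 = pi_1  (ok)
  824/1665*1/15 + 38/185*1/15 + 1/15*1/15 + 388/1665*1/15 = 1/15 = pi_2  (ok)
  824/1665*4/15 + 38/185*1/5 + 1/15*2/3 + 388/1665*1/15 = 388/1665 = pi_3  (ok)

Answer: 824/1665 38/185 1/15 388/1665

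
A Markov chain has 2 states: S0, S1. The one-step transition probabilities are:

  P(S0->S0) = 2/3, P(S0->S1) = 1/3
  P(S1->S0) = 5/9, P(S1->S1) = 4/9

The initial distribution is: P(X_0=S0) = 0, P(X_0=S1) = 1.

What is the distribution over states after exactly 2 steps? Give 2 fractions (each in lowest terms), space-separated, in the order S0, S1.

Answer: 50/81 31/81

Derivation:
Propagating the distribution step by step (d_{t+1} = d_t * P):
d_0 = (S0=0, S1=1)
  d_1[S0] = 0*2/3 + 1*5/9 = 5/9
  d_1[S1] = 0*1/3 + 1*4/9 = 4/9
d_1 = (S0=5/9, S1=4/9)
  d_2[S0] = 5/9*2/3 + 4/9*5/9 = 50/81
  d_2[S1] = 5/9*1/3 + 4/9*4/9 = 31/81
d_2 = (S0=50/81, S1=31/81)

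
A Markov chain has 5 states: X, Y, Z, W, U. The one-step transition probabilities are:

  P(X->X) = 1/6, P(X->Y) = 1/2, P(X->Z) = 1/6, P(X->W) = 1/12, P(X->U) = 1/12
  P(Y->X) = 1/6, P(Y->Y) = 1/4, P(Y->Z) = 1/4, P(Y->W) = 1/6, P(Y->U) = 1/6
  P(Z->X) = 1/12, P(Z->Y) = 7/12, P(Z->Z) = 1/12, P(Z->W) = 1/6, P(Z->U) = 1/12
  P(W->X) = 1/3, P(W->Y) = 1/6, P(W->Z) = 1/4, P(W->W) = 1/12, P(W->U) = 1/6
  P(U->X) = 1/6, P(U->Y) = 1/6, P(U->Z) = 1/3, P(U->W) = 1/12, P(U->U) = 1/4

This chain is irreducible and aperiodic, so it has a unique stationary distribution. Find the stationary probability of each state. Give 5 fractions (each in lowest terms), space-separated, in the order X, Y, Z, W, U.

The stationary distribution satisfies pi = pi * P, i.e.:
  pi_X = 1/6*pi_X + 1/6*pi_Y + 1/12*pi_Z + 1/3*pi_W + 1/6*pi_U
  pi_Y = 1/2*pi_X + 1/4*pi_Y + 7/12*pi_Z + 1/6*pi_W + 1/6*pi_U
  pi_Z = 1/6*pi_X + 1/4*pi_Y + 1/12*pi_Z + 1/4*pi_W + 1/3*pi_U
  pi_W = 1/12*pi_X + 1/6*pi_Y + 1/6*pi_Z + 1/12*pi_W + 1/12*pi_U
  pi_U = 1/12*pi_X + 1/6*pi_Y + 1/12*pi_Z + 1/6*pi_W + 1/4*pi_U
with normalization: pi_X + pi_Y + pi_Z + pi_W + pi_U = 1.

Using the first 4 balance equations plus normalization, the linear system A*pi = b is:
  [-5/6, 1/6, 1/12, 1/3, 1/6] . pi = 0
  [1/2, -3/4, 7/12, 1/6, 1/6] . pi = 0
  [1/6, 1/4, -11/12, 1/4, 1/3] . pi = 0
  [1/12, 1/6, 1/6, -11/12, 1/12] . pi = 0
  [1, 1, 1, 1, 1] . pi = 1

Solving yields:
  pi_X = 4145/24308
  pi_Y = 2069/6077
  pi_Z = 1292/6077
  pi_W = 1573/12154
  pi_U = 3573/24308

Verification (pi * P):
  4145/24308*1/6 + 2069/6077*1/6 + 1292/6077*1/12 + 1573/12154*1/3 + 3573/24308*1/6 = 4145/24308 = pi_X  (ok)
  4145/24308*1/2 + 2069/6077*1/4 + 1292/6077*7/12 + 1573/12154*1/6 + 3573/24308*1/6 = 2069/6077 = pi_Y  (ok)
  4145/24308*1/6 + 2069/6077*1/4 + 1292/6077*1/12 + 1573/12154*1/4 + 3573/24308*1/3 = 1292/6077 = pi_Z  (ok)
  4145/24308*1/12 + 2069/6077*1/6 + 1292/6077*1/6 + 1573/12154*1/12 + 3573/24308*1/12 = 1573/12154 = pi_W  (ok)
  4145/24308*1/12 + 2069/6077*1/6 + 1292/6077*1/12 + 1573/12154*1/6 + 3573/24308*1/4 = 3573/24308 = pi_U  (ok)

Answer: 4145/24308 2069/6077 1292/6077 1573/12154 3573/24308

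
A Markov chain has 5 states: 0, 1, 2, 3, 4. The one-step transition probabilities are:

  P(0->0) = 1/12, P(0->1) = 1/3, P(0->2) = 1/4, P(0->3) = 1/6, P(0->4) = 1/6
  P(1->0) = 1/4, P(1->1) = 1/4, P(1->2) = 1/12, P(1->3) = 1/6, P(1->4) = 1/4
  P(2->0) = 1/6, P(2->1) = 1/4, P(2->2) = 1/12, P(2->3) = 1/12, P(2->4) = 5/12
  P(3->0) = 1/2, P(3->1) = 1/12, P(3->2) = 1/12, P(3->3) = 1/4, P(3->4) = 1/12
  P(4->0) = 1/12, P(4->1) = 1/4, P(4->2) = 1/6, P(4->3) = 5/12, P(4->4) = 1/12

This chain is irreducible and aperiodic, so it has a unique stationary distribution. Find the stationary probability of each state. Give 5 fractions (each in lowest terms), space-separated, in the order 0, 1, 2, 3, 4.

Answer: 1007/4473 346/1491 610/4473 985/4473 119/639

Derivation:
The stationary distribution satisfies pi = pi * P, i.e.:
  pi_0 = 1/12*pi_0 + 1/4*pi_1 + 1/6*pi_2 + 1/2*pi_3 + 1/12*pi_4
  pi_1 = 1/3*pi_0 + 1/4*pi_1 + 1/4*pi_2 + 1/12*pi_3 + 1/4*pi_4
  pi_2 = 1/4*pi_0 + 1/12*pi_1 + 1/12*pi_2 + 1/12*pi_3 + 1/6*pi_4
  pi_3 = 1/6*pi_0 + 1/6*pi_1 + 1/12*pi_2 + 1/4*pi_3 + 5/12*pi_4
  pi_4 = 1/6*pi_0 + 1/4*pi_1 + 5/12*pi_2 + 1/12*pi_3 + 1/12*pi_4
with normalization: pi_0 + pi_1 + pi_2 + pi_3 + pi_4 = 1.

Using the first 4 balance equations plus normalization, the linear system A*pi = b is:
  [-11/12, 1/4, 1/6, 1/2, 1/12] . pi = 0
  [1/3, -3/4, 1/4, 1/12, 1/4] . pi = 0
  [1/4, 1/12, -11/12, 1/12, 1/6] . pi = 0
  [1/6, 1/6, 1/12, -3/4, 5/12] . pi = 0
  [1, 1, 1, 1, 1] . pi = 1

Solving yields:
  pi_0 = 1007/4473
  pi_1 = 346/1491
  pi_2 = 610/4473
  pi_3 = 985/4473
  pi_4 = 119/639

Verification (pi * P):
  1007/4473*1/12 + 346/1491*1/4 + 610/4473*1/6 + 985/4473*1/2 + 119/639*1/12 = 1007/4473 = pi_0  (ok)
  1007/4473*1/3 + 346/1491*1/4 + 610/4473*1/4 + 985/4473*1/12 + 119/639*1/4 = 346/1491 = pi_1  (ok)
  1007/4473*1/4 + 346/1491*1/12 + 610/4473*1/12 + 985/4473*1/12 + 119/639*1/6 = 610/4473 = pi_2  (ok)
  1007/4473*1/6 + 346/1491*1/6 + 610/4473*1/12 + 985/4473*1/4 + 119/639*5/12 = 985/4473 = pi_3  (ok)
  1007/4473*1/6 + 346/1491*1/4 + 610/4473*5/12 + 985/4473*1/12 + 119/639*1/12 = 119/639 = pi_4  (ok)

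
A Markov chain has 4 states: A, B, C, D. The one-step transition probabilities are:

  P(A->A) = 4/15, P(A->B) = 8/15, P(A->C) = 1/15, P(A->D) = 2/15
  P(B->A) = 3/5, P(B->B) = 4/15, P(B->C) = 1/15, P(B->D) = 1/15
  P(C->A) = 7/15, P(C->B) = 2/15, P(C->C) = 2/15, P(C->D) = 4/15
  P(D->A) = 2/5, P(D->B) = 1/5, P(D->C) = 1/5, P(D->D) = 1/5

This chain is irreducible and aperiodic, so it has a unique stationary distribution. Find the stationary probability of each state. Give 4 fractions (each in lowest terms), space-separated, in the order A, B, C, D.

The stationary distribution satisfies pi = pi * P, i.e.:
  pi_A = 4/15*pi_A + 3/5*pi_B + 7/15*pi_C + 2/5*pi_D
  pi_B = 8/15*pi_A + 4/15*pi_B + 2/15*pi_C + 1/5*pi_D
  pi_C = 1/15*pi_A + 1/15*pi_B + 2/15*pi_C + 1/5*pi_D
  pi_D = 2/15*pi_A + 1/15*pi_B + 4/15*pi_C + 1/5*pi_D
with normalization: pi_A + pi_B + pi_C + pi_D = 1.

Using the first 3 balance equations plus normalization, the linear system A*pi = b is:
  [-11/15, 3/5, 7/15, 2/5] . pi = 0
  [8/15, -11/15, 2/15, 1/5] . pi = 0
  [1/15, 1/15, -13/15, 1/5] . pi = 0
  [1, 1, 1, 1] . pi = 1

Solving yields:
  pi_A = 1503/3566
  pi_B = 639/1783
  pi_C = 321/3566
  pi_D = 232/1783

Verification (pi * P):
  1503/3566*4/15 + 639/1783*3/5 + 321/3566*7/15 + 232/1783*2/5 = 1503/3566 = pi_A  (ok)
  1503/3566*8/15 + 639/1783*4/15 + 321/3566*2/15 + 232/1783*1/5 = 639/1783 = pi_B  (ok)
  1503/3566*1/15 + 639/1783*1/15 + 321/3566*2/15 + 232/1783*1/5 = 321/3566 = pi_C  (ok)
  1503/3566*2/15 + 639/1783*1/15 + 321/3566*4/15 + 232/1783*1/5 = 232/1783 = pi_D  (ok)

Answer: 1503/3566 639/1783 321/3566 232/1783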